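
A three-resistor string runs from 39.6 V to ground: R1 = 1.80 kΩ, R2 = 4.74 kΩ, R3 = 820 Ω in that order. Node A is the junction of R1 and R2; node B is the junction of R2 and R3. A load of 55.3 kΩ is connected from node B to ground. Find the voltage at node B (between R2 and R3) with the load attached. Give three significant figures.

At node B, R3 is in parallel with the load: R3‖R_L = 808.0 Ω.
Below node A the resistance is R2 + (R3‖R_L) = 5548 Ω, so V_A = 39.6 × 5548/7348 = 29.90 V.
Then V_B = V_A × (R3‖R_L)/(R2 + R3‖R_L) = 29.90 × 808.0/5548 = 4.35 V.

V ≈ 4.35 V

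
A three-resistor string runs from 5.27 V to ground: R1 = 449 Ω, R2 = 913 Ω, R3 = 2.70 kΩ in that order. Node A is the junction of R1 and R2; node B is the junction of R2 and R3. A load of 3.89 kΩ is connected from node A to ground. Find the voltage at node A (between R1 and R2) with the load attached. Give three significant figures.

Below node A the series string R2+R3 = 3613 Ω sits in parallel with the 3890 Ω load: 1873 Ω.
V_A = 5.27 × 1873/(449 + 1873) = 4.25 V.

V ≈ 4.25 V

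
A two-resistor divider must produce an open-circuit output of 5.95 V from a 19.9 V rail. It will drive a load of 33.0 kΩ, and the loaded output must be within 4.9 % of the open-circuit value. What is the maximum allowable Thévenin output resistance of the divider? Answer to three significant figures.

R_th ≤ 1.70 kΩ

Loading drop = R_th/(R_th + R_L) ≤ 0.0490, so R_th ≤ R_L · ε/(1−ε) = 33.0 kΩ × 0.0490/0.9510 = 1.70 kΩ.
(Any R1, R2 with R2/(R1+R2) = 0.299 and R1‖R2 ≤ 1.70 kΩ will meet the spec.)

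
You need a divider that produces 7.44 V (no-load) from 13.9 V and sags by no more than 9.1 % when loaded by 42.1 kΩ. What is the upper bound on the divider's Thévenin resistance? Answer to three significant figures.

Loading drop = R_th/(R_th + R_L) ≤ 0.0910, so R_th ≤ R_L · ε/(1−ε) = 42.1 kΩ × 0.0910/0.9090 = 4.21 kΩ.

R_th ≤ 4.21 kΩ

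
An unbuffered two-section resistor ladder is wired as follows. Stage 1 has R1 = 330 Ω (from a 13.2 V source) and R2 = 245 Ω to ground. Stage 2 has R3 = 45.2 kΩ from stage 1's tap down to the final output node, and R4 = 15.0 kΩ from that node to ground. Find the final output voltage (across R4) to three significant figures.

Stage 2 presents R3+R4 = 60200 Ω as a load on stage 1's tap.
Stage 1's lower leg becomes R2‖(R3+R4) = 244.0 Ω, so V_mid = 13.2 × 244.0/574.0 = 5.611 V.
Stage 2 is itself unloaded: V_out = V_mid × R4/(R3+R4) = 5.611 × 15000/60200 = 1.40 V.

V_out ≈ 1.40 V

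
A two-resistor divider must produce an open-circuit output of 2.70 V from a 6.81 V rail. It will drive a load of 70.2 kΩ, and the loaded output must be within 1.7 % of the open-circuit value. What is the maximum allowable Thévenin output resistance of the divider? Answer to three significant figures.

R_th ≤ 1.21 kΩ

Loading drop = R_th/(R_th + R_L) ≤ 0.0170, so R_th ≤ R_L · ε/(1−ε) = 70.2 kΩ × 0.0170/0.9830 = 1.21 kΩ.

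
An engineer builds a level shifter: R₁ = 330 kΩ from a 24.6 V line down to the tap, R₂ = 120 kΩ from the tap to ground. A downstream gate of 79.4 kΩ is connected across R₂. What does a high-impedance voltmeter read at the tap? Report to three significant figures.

V_out ≈ 3.11 V

The load sits in parallel with R₂: R₂‖R_L = (120 × 79.4) / (120 + 79.4) = 47.78 kΩ.
V_out = 24.6 × 47.78 / (330 + 47.78) = 24.6 × 47.78/377.8 = 3.11 V.
(Unloaded it would have been 6.56 V.)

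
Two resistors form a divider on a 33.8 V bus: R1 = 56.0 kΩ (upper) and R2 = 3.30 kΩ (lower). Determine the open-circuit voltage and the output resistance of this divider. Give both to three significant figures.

V_th = 1.88 V, R_th = 3.12 kΩ

V_th is the open-circuit tap voltage: 33.8 × 3.30/(56.0 + 3.30) = 1.88 V.
With the supply zeroed, R1 and R2 appear in parallel from the tap: R_th = R1‖R2 = (56.0 × 3.30)/59.30 = 3.12 kΩ.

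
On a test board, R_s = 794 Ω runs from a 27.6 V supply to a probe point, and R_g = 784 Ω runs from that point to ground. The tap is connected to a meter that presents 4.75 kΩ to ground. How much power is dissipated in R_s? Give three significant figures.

P ≈ 281 mW

Total resistance from the source is R_s + (R_g‖R_L) = 1467 Ω, so I = 27.6/1467 Ω = 18.81 mA.
P = I²·R_s = (18.81 mA)² × 794 Ω = 281 mW.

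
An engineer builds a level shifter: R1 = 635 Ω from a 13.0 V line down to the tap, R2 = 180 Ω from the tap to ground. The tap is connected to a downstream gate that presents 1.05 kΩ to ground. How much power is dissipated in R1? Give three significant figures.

Total resistance from the source is R1 + (R2‖R_L) = 788.7 Ω, so I = 13.0/788.7 Ω = 16.48 mA.
P = I²·R1 = (16.48 mA)² × 635 Ω = 173 mW.

P ≈ 173 mW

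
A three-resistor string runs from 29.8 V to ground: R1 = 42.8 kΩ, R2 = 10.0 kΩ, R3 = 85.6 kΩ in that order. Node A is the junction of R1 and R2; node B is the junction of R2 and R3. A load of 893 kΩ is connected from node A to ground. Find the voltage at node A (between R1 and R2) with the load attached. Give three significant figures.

V ≈ 19.9 V

Below node A the series string R2+R3 = 95.60 kΩ sits in parallel with the 893 kΩ load: 86.36 kΩ.
V_A = 29.8 × 86.36/(42.8 + 86.36) = 19.9 V.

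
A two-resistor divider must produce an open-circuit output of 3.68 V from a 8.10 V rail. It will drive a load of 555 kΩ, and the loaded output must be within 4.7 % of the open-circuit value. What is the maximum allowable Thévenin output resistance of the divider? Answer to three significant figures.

Loading drop = R_th/(R_th + R_L) ≤ 0.0470, so R_th ≤ R_L · ε/(1−ε) = 555 kΩ × 0.0470/0.9530 = 27.4 kΩ.
(Any R1, R2 with R2/(R1+R2) = 0.454 and R1‖R2 ≤ 27.4 kΩ will meet the spec.)

R_th ≤ 27.4 kΩ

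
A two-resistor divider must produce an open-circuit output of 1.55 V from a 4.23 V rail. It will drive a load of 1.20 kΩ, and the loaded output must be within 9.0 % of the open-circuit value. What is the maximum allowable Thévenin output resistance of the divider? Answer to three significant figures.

R_th ≤ 119 Ω

Loading drop = R_th/(R_th + R_L) ≤ 0.0900, so R_th ≤ R_L · ε/(1−ε) = 1.20 kΩ × 0.0900/0.9100 = 119 Ω.
(Any R1, R2 with R2/(R1+R2) = 0.366 and R1‖R2 ≤ 119 Ω will meet the spec.)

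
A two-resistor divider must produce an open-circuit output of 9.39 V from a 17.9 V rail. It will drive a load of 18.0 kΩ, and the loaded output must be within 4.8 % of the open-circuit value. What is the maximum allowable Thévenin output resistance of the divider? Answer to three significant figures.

R_th ≤ 908 Ω

Loading drop = R_th/(R_th + R_L) ≤ 0.0480, so R_th ≤ R_L · ε/(1−ε) = 18.0 kΩ × 0.0480/0.9520 = 908 Ω.
(Any R1, R2 with R2/(R1+R2) = 0.525 and R1‖R2 ≤ 908 Ω will meet the spec.)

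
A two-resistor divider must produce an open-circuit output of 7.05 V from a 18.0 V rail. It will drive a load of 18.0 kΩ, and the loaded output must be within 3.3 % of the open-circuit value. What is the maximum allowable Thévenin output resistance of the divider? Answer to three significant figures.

Loading drop = R_th/(R_th + R_L) ≤ 0.0330, so R_th ≤ R_L · ε/(1−ε) = 18.0 kΩ × 0.0330/0.9670 = 614 Ω.
(Any R1, R2 with R2/(R1+R2) = 0.392 and R1‖R2 ≤ 614 Ω will meet the spec.)

R_th ≤ 614 Ω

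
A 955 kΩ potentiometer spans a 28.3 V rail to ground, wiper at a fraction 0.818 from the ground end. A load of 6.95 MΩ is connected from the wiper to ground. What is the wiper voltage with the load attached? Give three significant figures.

V ≈ 22.7 V

The wiper splits the pot into (1−α)R = 173.8 kΩ above and αR = 781.2 kΩ below.
Lower section ‖ load = 702.3 kΩ.
V_wiper = 28.3 × 702.3/(173.8 + 702.3) = 22.7 V.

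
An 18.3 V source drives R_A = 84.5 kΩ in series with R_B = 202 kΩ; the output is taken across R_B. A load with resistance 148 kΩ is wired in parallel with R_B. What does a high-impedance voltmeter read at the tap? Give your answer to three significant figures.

The load sits in parallel with R_B: R_B‖R_L = (202 × 148) / (202 + 148) = 85.42 kΩ.
V_out = 18.3 × 85.42 / (84.5 + 85.42) = 18.3 × 85.42/169.9 = 9.20 V.
(Unloaded it would have been 12.9 V.)

V_out ≈ 9.20 V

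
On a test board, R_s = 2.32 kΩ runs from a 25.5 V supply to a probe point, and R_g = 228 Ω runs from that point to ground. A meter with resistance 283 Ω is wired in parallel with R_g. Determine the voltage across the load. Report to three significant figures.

V_out ≈ 1.32 V

The load sits in parallel with R_g: R_g‖R_L = (228 × 283) / (228 + 283) = 126.3 Ω.
V_out = 25.5 × 126.3 / (2320 + 126.3) = 25.5 × 126.3/2446 = 1.32 V.
(Unloaded it would have been 2.28 V.)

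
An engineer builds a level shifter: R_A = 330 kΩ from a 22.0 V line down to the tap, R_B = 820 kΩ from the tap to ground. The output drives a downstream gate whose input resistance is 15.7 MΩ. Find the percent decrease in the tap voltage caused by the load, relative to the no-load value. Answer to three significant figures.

1.48 %

The divider's output (Thévenin) resistance is R_A‖R_B = 235.3 kΩ.
Fractional drop under load = R_th/(R_th + R_L) = 235.3 / (235.3 + 15700) = 0.01477.
So the output falls by 1.48 %.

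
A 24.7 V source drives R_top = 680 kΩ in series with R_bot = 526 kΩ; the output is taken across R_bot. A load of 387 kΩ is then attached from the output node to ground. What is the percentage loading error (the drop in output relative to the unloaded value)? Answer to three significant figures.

43.4 %

The divider's output (Thévenin) resistance is R_top‖R_bot = 296.6 kΩ.
Fractional drop under load = R_th/(R_th + R_L) = 296.6 / (296.6 + 387) = 0.4339.
So the output falls by 43.4 %.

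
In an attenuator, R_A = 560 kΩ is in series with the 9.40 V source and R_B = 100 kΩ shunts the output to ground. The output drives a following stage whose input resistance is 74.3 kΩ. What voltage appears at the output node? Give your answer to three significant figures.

The load sits in parallel with R_B: R_B‖R_L = (100 × 74.3) / (100 + 74.3) = 42.63 kΩ.
V_out = 9.40 × 42.63 / (560 + 42.63) = 9.40 × 42.63/602.6 = 0.665 V.

V_out ≈ 0.665 V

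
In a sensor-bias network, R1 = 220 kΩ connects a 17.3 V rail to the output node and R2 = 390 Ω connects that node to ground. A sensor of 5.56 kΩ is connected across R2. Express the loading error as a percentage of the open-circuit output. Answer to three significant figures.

6.54 %

The divider's output (Thévenin) resistance is R1‖R2 = 389.3 Ω.
Fractional drop under load = R_th/(R_th + R_L) = 389.3 / (389.3 + 5560) = 0.06544.
So the output falls by 6.54 %.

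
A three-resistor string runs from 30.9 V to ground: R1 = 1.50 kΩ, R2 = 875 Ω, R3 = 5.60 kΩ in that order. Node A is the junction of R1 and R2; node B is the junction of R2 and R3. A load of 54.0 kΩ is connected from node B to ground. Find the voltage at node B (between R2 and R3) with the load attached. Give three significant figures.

At node B, R3 is in parallel with the load: R3‖R_L = 5074 Ω.
Below node A the resistance is R2 + (R3‖R_L) = 5949 Ω, so V_A = 30.9 × 5949/7449 = 24.68 V.
Then V_B = V_A × (R3‖R_L)/(R2 + R3‖R_L) = 24.68 × 5074/5949 = 21.0 V.

V ≈ 21.0 V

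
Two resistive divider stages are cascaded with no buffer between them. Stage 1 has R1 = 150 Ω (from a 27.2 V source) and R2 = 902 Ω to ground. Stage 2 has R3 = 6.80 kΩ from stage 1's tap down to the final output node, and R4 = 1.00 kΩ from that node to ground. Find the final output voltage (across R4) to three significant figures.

Stage 2 presents R3+R4 = 7800 Ω as a load on stage 1's tap.
Stage 1's lower leg becomes R2‖(R3+R4) = 808.5 Ω, so V_mid = 27.2 × 808.5/958.5 = 22.94 V.
Stage 2 is itself unloaded: V_out = V_mid × R4/(R3+R4) = 22.94 × 1000/7800 = 2.94 V.

V_out ≈ 2.94 V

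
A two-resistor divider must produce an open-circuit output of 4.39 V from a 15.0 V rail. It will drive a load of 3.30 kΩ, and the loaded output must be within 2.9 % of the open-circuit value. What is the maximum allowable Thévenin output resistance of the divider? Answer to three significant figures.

Loading drop = R_th/(R_th + R_L) ≤ 0.0290, so R_th ≤ R_L · ε/(1−ε) = 3.30 kΩ × 0.0290/0.9710 = 98.6 Ω.
(Any R1, R2 with R2/(R1+R2) = 0.293 and R1‖R2 ≤ 98.6 Ω will meet the spec.)

R_th ≤ 98.6 Ω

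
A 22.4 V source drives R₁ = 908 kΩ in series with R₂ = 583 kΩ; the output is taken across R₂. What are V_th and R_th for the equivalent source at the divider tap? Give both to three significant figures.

V_th is the open-circuit tap voltage: 22.4 × 583/(908 + 583) = 8.76 V.
With the supply zeroed, R₁ and R₂ appear in parallel from the tap: R_th = R₁‖R₂ = (908 × 583)/1491 = 355 kΩ.

V_th = 8.76 V, R_th = 355 kΩ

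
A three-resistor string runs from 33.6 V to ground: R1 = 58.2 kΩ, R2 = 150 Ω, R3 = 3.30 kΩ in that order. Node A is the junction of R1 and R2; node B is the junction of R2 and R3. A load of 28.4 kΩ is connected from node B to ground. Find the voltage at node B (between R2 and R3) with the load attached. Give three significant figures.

V ≈ 1.62 V

At node B, R3 is in parallel with the load: R3‖R_L = 2956 Ω.
Below node A the resistance is R2 + (R3‖R_L) = 3106 Ω, so V_A = 33.6 × 3106/61310 = 1.703 V.
Then V_B = V_A × (R3‖R_L)/(R2 + R3‖R_L) = 1.703 × 2956/3106 = 1.62 V.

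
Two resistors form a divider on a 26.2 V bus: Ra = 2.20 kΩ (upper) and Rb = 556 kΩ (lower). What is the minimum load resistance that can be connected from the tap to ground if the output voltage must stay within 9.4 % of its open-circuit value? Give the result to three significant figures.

Output resistance R_th = Ra‖Rb = (2.20 × 556)/558.2 = 2.191 kΩ.
The fractional drop is R_th/(R_th + R_L); requiring this ≤ 0.0940 gives R_L ≥ R_th(1/0.0940 − 1) = 2.191 × 9.638 = 21.1 kΩ.

R_L(min) ≈ 21.1 kΩ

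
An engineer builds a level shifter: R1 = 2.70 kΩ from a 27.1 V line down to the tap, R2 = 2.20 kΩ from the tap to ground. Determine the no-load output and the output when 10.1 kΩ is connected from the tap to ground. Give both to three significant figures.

Open-circuit: V = 27.1 × 2.20/(2.70 + 2.20) = 12.2 V.
With the load, R2 becomes R2‖R_L = 1.807 kΩ, so V = 27.1 × 1.807/4.507 = 10.9 V.

Unloaded: 12.2 V; loaded: 10.9 V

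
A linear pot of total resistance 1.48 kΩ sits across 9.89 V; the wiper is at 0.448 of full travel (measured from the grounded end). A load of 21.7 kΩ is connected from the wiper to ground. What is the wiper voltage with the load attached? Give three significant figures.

V ≈ 4.36 V

The wiper splits the pot into (1−α)R = 817.0 Ω above and αR = 663.0 Ω below.
Lower section ‖ load = 643.4 Ω.
V_wiper = 9.89 × 643.4/(817.0 + 643.4) = 4.36 V.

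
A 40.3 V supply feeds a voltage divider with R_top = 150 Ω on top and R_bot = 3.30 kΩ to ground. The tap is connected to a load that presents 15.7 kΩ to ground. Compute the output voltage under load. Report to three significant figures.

V_out ≈ 38.2 V

The load sits in parallel with R_bot: R_bot‖R_L = (3300 × 15700) / (3300 + 15700) = 2727 Ω.
V_out = 40.3 × 2727 / (150 + 2727) = 40.3 × 2727/2877 = 38.2 V.
(Unloaded it would have been 38.5 V.)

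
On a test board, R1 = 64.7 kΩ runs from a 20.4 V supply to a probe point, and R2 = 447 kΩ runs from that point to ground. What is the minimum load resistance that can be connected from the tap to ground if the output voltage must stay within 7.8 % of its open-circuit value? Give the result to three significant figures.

R_L(min) ≈ 668 kΩ

Output resistance R_th = R1‖R2 = (64.7 × 447)/511.7 = 56.52 kΩ.
The fractional drop is R_th/(R_th + R_L); requiring this ≤ 0.0780 gives R_L ≥ R_th(1/0.0780 − 1) = 56.52 × 11.82 = 668 kΩ.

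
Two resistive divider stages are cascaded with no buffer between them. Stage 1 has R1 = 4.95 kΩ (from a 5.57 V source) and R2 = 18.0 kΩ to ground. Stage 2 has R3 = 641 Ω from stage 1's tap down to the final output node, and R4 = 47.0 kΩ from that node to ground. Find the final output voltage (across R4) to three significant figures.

Stage 2 presents R3+R4 = 47640 Ω as a load on stage 1's tap.
Stage 1's lower leg becomes R2‖(R3+R4) = 13060 Ω, so V_mid = 5.57 × 13060/18010 = 4.039 V.
Stage 2 is itself unloaded: V_out = V_mid × R4/(R3+R4) = 4.039 × 47000/47640 = 3.99 V.

V_out ≈ 3.99 V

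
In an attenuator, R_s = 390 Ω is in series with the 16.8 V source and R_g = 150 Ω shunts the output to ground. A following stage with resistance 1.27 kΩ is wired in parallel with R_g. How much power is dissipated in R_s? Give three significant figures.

P ≈ 401 mW

Total resistance from the source is R_s + (R_g‖R_L) = 524.2 Ω, so I = 16.8/524.2 Ω = 32.05 mA.
P = I²·R_s = (32.05 mA)² × 390 Ω = 401 mW.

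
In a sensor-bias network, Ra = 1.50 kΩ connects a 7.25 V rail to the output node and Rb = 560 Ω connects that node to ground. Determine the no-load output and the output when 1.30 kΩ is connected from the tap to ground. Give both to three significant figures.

Unloaded: 1.97 V; loaded: 1.50 V

Open-circuit: V = 7.25 × 560/(1500 + 560) = 1.97 V.
With the load, Rb becomes Rb‖R_L = 391.4 Ω, so V = 7.25 × 391.4/1891 = 1.50 V.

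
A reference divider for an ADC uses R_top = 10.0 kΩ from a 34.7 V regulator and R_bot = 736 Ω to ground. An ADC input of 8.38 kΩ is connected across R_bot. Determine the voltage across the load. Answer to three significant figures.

The load sits in parallel with R_bot: R_bot‖R_L = (736 × 8380) / (736 + 8380) = 676.6 Ω.
V_out = 34.7 × 676.6 / (10000 + 676.6) = 34.7 × 676.6/10680 = 2.20 V.
(Unloaded it would have been 2.38 V.)

V_out ≈ 2.20 V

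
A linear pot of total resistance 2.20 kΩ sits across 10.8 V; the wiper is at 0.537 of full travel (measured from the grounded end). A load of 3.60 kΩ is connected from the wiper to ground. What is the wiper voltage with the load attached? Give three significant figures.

The wiper splits the pot into (1−α)R = 1.019 kΩ above and αR = 1.181 kΩ below.
Lower section ‖ load = 0.8895 kΩ.
V_wiper = 10.8 × 0.8895/(1.019 + 0.8895) = 5.03 V.

V ≈ 5.03 V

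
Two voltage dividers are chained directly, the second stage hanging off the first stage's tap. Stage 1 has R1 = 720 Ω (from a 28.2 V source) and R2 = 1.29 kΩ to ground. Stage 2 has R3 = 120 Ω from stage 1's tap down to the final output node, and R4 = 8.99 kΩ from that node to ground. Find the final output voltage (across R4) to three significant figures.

Stage 2 presents R3+R4 = 9110 Ω as a load on stage 1's tap.
Stage 1's lower leg becomes R2‖(R3+R4) = 1130 Ω, so V_mid = 28.2 × 1130/1850 = 17.22 V.
Stage 2 is itself unloaded: V_out = V_mid × R4/(R3+R4) = 17.22 × 8990/9110 = 17.0 V.

V_out ≈ 17.0 V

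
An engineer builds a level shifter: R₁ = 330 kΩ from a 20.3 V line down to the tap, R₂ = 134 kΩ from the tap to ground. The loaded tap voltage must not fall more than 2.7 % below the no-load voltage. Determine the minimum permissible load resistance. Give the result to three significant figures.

Output resistance R_th = R₁‖R₂ = (330 × 134)/464.0 = 95.30 kΩ.
The fractional drop is R_th/(R_th + R_L); requiring this ≤ 0.0270 gives R_L ≥ R_th(1/0.0270 − 1) = 95.30 × 36.04 = 3.43 MΩ.

R_L(min) ≈ 3.43 MΩ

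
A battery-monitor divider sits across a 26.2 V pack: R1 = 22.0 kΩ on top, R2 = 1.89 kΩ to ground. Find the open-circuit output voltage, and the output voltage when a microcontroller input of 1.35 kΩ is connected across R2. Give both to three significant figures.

Open-circuit: V = 26.2 × 1.89/(22.0 + 1.89) = 2.07 V.
With the load, R2 becomes R2‖R_L = 0.7875 kΩ, so V = 26.2 × 0.7875/22.79 = 0.905 V.

Unloaded: 2.07 V; loaded: 0.905 V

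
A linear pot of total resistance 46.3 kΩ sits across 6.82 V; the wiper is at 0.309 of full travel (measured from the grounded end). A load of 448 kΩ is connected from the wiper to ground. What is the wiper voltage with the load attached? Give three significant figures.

V ≈ 2.06 V

The wiper splits the pot into (1−α)R = 31.99 kΩ above and αR = 14.31 kΩ below.
Lower section ‖ load = 13.86 kΩ.
V_wiper = 6.82 × 13.86/(31.99 + 13.86) = 2.06 V.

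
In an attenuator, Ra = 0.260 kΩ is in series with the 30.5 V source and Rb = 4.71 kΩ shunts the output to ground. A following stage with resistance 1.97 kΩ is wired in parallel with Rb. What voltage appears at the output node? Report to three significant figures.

The load sits in parallel with Rb: Rb‖R_L = (4710 × 1970) / (4710 + 1970) = 1389 Ω.
V_out = 30.5 × 1389 / (260 + 1389) = 30.5 × 1389/1649 = 25.7 V.

V_out ≈ 25.7 V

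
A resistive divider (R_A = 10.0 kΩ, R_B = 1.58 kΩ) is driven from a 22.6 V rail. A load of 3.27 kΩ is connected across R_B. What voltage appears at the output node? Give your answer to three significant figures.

The load sits in parallel with R_B: R_B‖R_L = (1.58 × 3.27) / (1.58 + 3.27) = 1.065 kΩ.
V_out = 22.6 × 1.065 / (10.0 + 1.065) = 22.6 × 1.065/11.07 = 2.18 V.

V_out ≈ 2.18 V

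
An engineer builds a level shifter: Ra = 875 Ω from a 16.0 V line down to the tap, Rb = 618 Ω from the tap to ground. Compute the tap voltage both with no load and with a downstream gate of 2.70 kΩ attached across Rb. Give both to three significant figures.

Open-circuit: V = 16.0 × 618/(875 + 618) = 6.62 V.
With the load, Rb becomes Rb‖R_L = 502.9 Ω, so V = 16.0 × 502.9/1378 = 5.84 V.

Unloaded: 6.62 V; loaded: 5.84 V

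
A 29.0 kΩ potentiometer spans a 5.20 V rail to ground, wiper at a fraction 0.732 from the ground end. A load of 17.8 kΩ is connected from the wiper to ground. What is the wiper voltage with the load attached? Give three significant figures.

V ≈ 2.88 V

The wiper splits the pot into (1−α)R = 7.772 kΩ above and αR = 21.23 kΩ below.
Lower section ‖ load = 9.682 kΩ.
V_wiper = 5.20 × 9.682/(7.772 + 9.682) = 2.88 V.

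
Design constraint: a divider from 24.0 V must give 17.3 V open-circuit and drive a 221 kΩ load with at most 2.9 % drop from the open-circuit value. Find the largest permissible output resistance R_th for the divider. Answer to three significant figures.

Loading drop = R_th/(R_th + R_L) ≤ 0.0290, so R_th ≤ R_L · ε/(1−ε) = 221 kΩ × 0.0290/0.9710 = 6.60 kΩ.
(Any R1, R2 with R2/(R1+R2) = 0.721 and R1‖R2 ≤ 6.60 kΩ will meet the spec.)

R_th ≤ 6.60 kΩ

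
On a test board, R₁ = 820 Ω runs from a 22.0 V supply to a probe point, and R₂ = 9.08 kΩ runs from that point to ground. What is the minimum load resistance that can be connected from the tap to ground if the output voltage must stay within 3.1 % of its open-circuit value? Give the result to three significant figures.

Output resistance R_th = R₁‖R₂ = (820 × 9080)/9900 = 752.1 Ω.
The fractional drop is R_th/(R_th + R_L); requiring this ≤ 0.0310 gives R_L ≥ R_th(1/0.0310 − 1) = 752.1 × 31.26 = 23.5 kΩ.

R_L(min) ≈ 23.5 kΩ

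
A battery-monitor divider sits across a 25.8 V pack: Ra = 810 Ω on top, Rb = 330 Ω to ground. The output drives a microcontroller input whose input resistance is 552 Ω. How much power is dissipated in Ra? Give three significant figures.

P ≈ 522 mW

Total resistance from the source is Ra + (Rb‖R_L) = 1017 Ω, so I = 25.8/1017 Ω = 25.38 mA.
P = I²·Ra = (25.38 mA)² × 810 Ω = 522 mW.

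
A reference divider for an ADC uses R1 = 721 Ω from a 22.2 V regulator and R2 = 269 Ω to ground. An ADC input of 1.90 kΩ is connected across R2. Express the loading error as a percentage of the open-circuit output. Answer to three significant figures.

9.35 %

Unloaded V = 22.2 × 269/990.0 = 6.0321 V.
Loaded: R2‖R_L = 235.6 Ω, giving V = 22.2 × 235.6/956.6 = 5.4683 V.
Drop = (6.0321 − 5.4683) / 6.0321 = 9.35 %.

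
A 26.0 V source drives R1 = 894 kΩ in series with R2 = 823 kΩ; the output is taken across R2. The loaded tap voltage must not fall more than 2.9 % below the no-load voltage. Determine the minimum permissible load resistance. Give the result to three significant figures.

R_L(min) ≈ 14.3 MΩ

Output resistance R_th = R1‖R2 = (894 × 823)/1717 = 428.5 kΩ.
The fractional drop is R_th/(R_th + R_L); requiring this ≤ 0.0290 gives R_L ≥ R_th(1/0.0290 − 1) = 428.5 × 33.48 = 14.3 MΩ.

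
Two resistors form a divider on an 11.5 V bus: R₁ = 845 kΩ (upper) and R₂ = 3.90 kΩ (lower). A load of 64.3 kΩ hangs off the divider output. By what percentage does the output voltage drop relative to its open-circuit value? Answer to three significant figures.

The divider's output (Thévenin) resistance is R₁‖R₂ = 3.882 kΩ.
Fractional drop under load = R_th/(R_th + R_L) = 3.882 / (3.882 + 64.3) = 0.05694.
So the output falls by 5.69 %.

5.69 %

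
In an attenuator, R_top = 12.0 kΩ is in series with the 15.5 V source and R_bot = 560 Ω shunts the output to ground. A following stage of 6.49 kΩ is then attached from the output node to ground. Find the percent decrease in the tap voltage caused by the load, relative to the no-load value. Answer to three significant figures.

The divider's output (Thévenin) resistance is R_top‖R_bot = 535.0 Ω.
Fractional drop under load = R_th/(R_th + R_L) = 535.0 / (535.0 + 6490) = 0.07616.
So the output falls by 7.62 %.

7.62 %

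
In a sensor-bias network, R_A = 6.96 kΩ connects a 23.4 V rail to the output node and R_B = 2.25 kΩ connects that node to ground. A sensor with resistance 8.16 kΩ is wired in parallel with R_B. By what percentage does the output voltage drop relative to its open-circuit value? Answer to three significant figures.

The divider's output (Thévenin) resistance is R_A‖R_B = 1.700 kΩ.
Fractional drop under load = R_th/(R_th + R_L) = 1.700 / (1.700 + 8.16) = 0.1724.
So the output falls by 17.2 %.

17.2 %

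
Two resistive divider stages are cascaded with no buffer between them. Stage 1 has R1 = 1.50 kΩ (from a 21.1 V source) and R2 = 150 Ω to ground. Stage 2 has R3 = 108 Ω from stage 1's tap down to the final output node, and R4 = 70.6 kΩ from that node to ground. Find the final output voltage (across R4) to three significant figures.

V_out ≈ 1.91 V

Stage 2 presents R3+R4 = 70710 Ω as a load on stage 1's tap.
Stage 1's lower leg becomes R2‖(R3+R4) = 149.7 Ω, so V_mid = 21.1 × 149.7/1650 = 1.914 V.
Stage 2 is itself unloaded: V_out = V_mid × R4/(R3+R4) = 1.914 × 70600/70710 = 1.91 V.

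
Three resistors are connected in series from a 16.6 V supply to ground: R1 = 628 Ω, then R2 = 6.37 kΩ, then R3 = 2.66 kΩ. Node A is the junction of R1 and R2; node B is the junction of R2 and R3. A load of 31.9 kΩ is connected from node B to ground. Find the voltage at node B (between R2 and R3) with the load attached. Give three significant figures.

V ≈ 4.31 V

At node B, R3 is in parallel with the load: R3‖R_L = 2455 Ω.
Below node A the resistance is R2 + (R3‖R_L) = 8825 Ω, so V_A = 16.6 × 8825/9453 = 15.50 V.
Then V_B = V_A × (R3‖R_L)/(R2 + R3‖R_L) = 15.50 × 2455/8825 = 4.31 V.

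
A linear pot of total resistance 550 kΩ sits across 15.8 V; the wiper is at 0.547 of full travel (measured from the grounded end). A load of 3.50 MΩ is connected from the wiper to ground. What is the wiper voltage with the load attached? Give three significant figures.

The wiper splits the pot into (1−α)R = 249.1 kΩ above and αR = 300.9 kΩ below.
Lower section ‖ load = 277.0 kΩ.
V_wiper = 15.8 × 277.0/(249.1 + 277.0) = 8.32 V.

V ≈ 8.32 V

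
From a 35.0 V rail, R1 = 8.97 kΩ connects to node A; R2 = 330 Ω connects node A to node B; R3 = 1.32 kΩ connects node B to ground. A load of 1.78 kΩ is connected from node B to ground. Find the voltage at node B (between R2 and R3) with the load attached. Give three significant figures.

V ≈ 2.64 V

At node B, R3 is in parallel with the load: R3‖R_L = 757.9 Ω.
Below node A the resistance is R2 + (R3‖R_L) = 1088 Ω, so V_A = 35.0 × 1088/10060 = 3.786 V.
Then V_B = V_A × (R3‖R_L)/(R2 + R3‖R_L) = 3.786 × 757.9/1088 = 2.64 V.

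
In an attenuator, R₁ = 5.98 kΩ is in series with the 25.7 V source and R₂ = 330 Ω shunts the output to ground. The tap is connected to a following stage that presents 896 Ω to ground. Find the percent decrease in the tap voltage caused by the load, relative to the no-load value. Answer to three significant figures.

The divider's output (Thévenin) resistance is R₁‖R₂ = 312.7 Ω.
Fractional drop under load = R_th/(R_th + R_L) = 312.7 / (312.7 + 896) = 0.2587.
So the output falls by 25.9 %.

25.9 %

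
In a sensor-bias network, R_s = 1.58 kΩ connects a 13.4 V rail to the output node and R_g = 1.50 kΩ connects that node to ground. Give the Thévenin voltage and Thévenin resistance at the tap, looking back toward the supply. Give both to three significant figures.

V_th = 6.53 V, R_th = 769 Ω

V_th is the open-circuit tap voltage: 13.4 × 1.50/(1.58 + 1.50) = 6.53 V.
With the supply zeroed, R_s and R_g appear in parallel from the tap: R_th = R_s‖R_g = (1.58 × 1.50)/3.080 = 769 Ω.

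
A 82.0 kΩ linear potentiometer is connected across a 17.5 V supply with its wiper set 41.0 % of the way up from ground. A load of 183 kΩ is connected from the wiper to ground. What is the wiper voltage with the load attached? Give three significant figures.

V ≈ 6.47 V

The wiper splits the pot into (1−α)R = 48.38 kΩ above and αR = 33.62 kΩ below.
Lower section ‖ load = 28.40 kΩ.
V_wiper = 17.5 × 28.40/(48.38 + 28.40) = 6.47 V.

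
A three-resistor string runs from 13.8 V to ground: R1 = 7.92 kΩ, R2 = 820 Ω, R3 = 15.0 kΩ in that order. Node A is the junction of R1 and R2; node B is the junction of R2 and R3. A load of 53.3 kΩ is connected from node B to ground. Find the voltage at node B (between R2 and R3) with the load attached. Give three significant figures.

V ≈ 7.90 V

At node B, R3 is in parallel with the load: R3‖R_L = 11710 Ω.
Below node A the resistance is R2 + (R3‖R_L) = 12530 Ω, so V_A = 13.8 × 12530/20450 = 8.454 V.
Then V_B = V_A × (R3‖R_L)/(R2 + R3‖R_L) = 8.454 × 11710/12530 = 7.90 V.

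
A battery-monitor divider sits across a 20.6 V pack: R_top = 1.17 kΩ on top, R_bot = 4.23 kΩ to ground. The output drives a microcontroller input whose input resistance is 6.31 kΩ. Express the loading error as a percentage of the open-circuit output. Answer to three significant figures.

12.7 %

The divider's output (Thévenin) resistance is R_top‖R_bot = 0.9165 kΩ.
Fractional drop under load = R_th/(R_th + R_L) = 0.9165 / (0.9165 + 6.31) = 0.1268.
So the output falls by 12.7 %.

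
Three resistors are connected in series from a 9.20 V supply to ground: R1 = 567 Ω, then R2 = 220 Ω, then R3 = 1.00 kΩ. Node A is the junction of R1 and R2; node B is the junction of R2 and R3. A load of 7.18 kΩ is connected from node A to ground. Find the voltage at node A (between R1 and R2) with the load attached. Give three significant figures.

V ≈ 5.96 V

Below node A the series string R2+R3 = 1220 Ω sits in parallel with the 7180 Ω load: 1043 Ω.
V_A = 9.20 × 1043/(567 + 1043) = 5.96 V.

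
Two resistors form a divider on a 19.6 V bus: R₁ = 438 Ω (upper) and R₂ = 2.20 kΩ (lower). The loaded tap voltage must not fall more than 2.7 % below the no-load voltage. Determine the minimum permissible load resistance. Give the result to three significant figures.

R_L(min) ≈ 13.2 kΩ

Output resistance R_th = R₁‖R₂ = (438 × 2200)/2638 = 365.3 Ω.
The fractional drop is R_th/(R_th + R_L); requiring this ≤ 0.0270 gives R_L ≥ R_th(1/0.0270 − 1) = 365.3 × 36.04 = 13.2 kΩ.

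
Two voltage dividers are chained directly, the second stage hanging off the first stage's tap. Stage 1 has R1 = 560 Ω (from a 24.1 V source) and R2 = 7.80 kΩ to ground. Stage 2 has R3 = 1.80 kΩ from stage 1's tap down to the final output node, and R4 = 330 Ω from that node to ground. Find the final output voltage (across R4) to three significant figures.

Stage 2 presents R3+R4 = 2130 Ω as a load on stage 1's tap.
Stage 1's lower leg becomes R2‖(R3+R4) = 1673 Ω, so V_mid = 24.1 × 1673/2233 = 18.06 V.
Stage 2 is itself unloaded: V_out = V_mid × R4/(R3+R4) = 18.06 × 330/2130 = 2.80 V.

V_out ≈ 2.80 V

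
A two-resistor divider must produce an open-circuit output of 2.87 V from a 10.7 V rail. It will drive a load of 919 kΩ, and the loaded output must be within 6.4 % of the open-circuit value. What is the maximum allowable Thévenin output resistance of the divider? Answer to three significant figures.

Loading drop = R_th/(R_th + R_L) ≤ 0.0640, so R_th ≤ R_L · ε/(1−ε) = 919 kΩ × 0.0640/0.9360 = 62.8 kΩ.

R_th ≤ 62.8 kΩ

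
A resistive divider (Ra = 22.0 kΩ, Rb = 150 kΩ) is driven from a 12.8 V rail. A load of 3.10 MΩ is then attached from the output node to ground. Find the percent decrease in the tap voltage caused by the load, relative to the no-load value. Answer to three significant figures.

The divider's output (Thévenin) resistance is Ra‖Rb = 19.19 kΩ.
Fractional drop under load = R_th/(R_th + R_L) = 19.19 / (19.19 + 3100) = 0.006151.
So the output falls by 0.615 %.

0.615 %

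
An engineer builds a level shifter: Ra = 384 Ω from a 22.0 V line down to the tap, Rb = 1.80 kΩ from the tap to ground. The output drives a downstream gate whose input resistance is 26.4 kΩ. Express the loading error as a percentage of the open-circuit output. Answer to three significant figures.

1.18 %

The divider's output (Thévenin) resistance is Ra‖Rb = 316.5 Ω.
Fractional drop under load = R_th/(R_th + R_L) = 316.5 / (316.5 + 26400) = 0.01185.
So the output falls by 1.18 %.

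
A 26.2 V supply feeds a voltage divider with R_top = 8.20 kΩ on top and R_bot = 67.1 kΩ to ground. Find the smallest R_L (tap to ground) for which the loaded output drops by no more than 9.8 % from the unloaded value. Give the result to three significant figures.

Output resistance R_th = R_top‖R_bot = (8.20 × 67.1)/75.30 = 7.307 kΩ.
The fractional drop is R_th/(R_th + R_L); requiring this ≤ 0.0980 gives R_L ≥ R_th(1/0.0980 − 1) = 7.307 × 9.204 = 67.3 kΩ.

R_L(min) ≈ 67.3 kΩ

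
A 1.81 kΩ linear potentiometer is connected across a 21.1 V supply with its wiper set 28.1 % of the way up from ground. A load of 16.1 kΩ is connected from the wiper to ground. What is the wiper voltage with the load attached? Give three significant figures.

V ≈ 5.80 V

The wiper splits the pot into (1−α)R = 1301 Ω above and αR = 508.6 Ω below.
Lower section ‖ load = 493.0 Ω.
V_wiper = 21.1 × 493.0/(1301 + 493.0) = 5.80 V.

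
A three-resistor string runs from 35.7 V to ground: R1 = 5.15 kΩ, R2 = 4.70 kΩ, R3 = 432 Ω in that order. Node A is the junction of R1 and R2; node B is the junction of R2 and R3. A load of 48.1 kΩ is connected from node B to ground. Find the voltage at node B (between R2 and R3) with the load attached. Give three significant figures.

V ≈ 1.49 V

At node B, R3 is in parallel with the load: R3‖R_L = 428.2 Ω.
Below node A the resistance is R2 + (R3‖R_L) = 5128 Ω, so V_A = 35.7 × 5128/10280 = 17.81 V.
Then V_B = V_A × (R3‖R_L)/(R2 + R3‖R_L) = 17.81 × 428.2/5128 = 1.49 V.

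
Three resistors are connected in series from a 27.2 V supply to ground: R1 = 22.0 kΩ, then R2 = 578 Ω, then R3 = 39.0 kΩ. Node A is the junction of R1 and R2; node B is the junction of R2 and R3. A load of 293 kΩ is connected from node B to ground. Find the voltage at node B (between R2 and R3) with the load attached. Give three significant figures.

At node B, R3 is in parallel with the load: R3‖R_L = 34420 Ω.
Below node A the resistance is R2 + (R3‖R_L) = 35000 Ω, so V_A = 27.2 × 35000/57000 = 16.70 V.
Then V_B = V_A × (R3‖R_L)/(R2 + R3‖R_L) = 16.70 × 34420/35000 = 16.4 V.

V ≈ 16.4 V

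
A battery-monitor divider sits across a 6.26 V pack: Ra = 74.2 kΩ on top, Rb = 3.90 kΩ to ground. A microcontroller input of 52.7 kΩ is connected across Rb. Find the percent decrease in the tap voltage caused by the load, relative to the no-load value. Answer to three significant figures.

The divider's output (Thévenin) resistance is Ra‖Rb = 3.705 kΩ.
Fractional drop under load = R_th/(R_th + R_L) = 3.705 / (3.705 + 52.7) = 0.06569.
So the output falls by 6.57 %.

6.57 %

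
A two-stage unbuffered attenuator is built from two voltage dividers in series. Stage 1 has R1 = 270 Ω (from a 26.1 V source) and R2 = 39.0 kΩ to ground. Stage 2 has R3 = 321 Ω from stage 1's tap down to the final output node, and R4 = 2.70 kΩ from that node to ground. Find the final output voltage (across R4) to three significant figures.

V_out ≈ 21.3 V

Stage 2 presents R3+R4 = 3021 Ω as a load on stage 1's tap.
Stage 1's lower leg becomes R2‖(R3+R4) = 2804 Ω, so V_mid = 26.1 × 2804/3074 = 23.81 V.
Stage 2 is itself unloaded: V_out = V_mid × R4/(R3+R4) = 23.81 × 2700/3021 = 21.3 V.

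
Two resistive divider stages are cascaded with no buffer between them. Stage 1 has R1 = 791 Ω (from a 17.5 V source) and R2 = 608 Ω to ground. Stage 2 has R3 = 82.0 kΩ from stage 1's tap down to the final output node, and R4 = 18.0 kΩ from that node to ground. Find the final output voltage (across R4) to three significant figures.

Stage 2 presents R3+R4 = 100000 Ω as a load on stage 1's tap.
Stage 1's lower leg becomes R2‖(R3+R4) = 604.3 Ω, so V_mid = 17.5 × 604.3/1395 = 7.579 V.
Stage 2 is itself unloaded: V_out = V_mid × R4/(R3+R4) = 7.579 × 18000/100000 = 1.36 V.

V_out ≈ 1.36 V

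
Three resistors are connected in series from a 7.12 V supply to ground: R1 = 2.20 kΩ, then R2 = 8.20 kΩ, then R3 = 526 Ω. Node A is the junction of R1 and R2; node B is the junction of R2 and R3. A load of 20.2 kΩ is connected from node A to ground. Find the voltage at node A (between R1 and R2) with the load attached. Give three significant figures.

V ≈ 5.23 V

Below node A the series string R2+R3 = 8726 Ω sits in parallel with the 20200 Ω load: 6094 Ω.
V_A = 7.12 × 6094/(2200 + 6094) = 5.23 V.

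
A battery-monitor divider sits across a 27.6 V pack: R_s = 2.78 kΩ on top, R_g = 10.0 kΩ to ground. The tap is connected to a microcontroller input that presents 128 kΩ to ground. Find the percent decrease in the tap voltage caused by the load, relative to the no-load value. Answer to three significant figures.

The divider's output (Thévenin) resistance is R_s‖R_g = 2.175 kΩ.
Fractional drop under load = R_th/(R_th + R_L) = 2.175 / (2.175 + 128) = 0.01671.
So the output falls by 1.67 %.

1.67 %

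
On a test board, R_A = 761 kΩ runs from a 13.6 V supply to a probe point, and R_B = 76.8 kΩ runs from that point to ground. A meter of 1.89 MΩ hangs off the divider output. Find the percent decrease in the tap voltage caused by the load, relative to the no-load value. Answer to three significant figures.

The divider's output (Thévenin) resistance is R_A‖R_B = 69.76 kΩ.
Fractional drop under load = R_th/(R_th + R_L) = 69.76 / (69.76 + 1890) = 0.03560.
So the output falls by 3.56 %.

3.56 %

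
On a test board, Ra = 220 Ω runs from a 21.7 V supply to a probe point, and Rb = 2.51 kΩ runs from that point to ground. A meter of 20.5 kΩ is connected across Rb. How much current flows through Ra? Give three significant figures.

Rb‖R_L = 2236 Ω, so the source sees Ra + Rb‖R_L = 2456 Ω.
I = 21.7 V / 2456 Ω = 8.83 mA.

I ≈ 8.83 mA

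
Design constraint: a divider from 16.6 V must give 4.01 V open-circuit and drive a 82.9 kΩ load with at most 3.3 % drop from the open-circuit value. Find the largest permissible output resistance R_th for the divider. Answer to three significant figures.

Loading drop = R_th/(R_th + R_L) ≤ 0.0330, so R_th ≤ R_L · ε/(1−ε) = 82.9 kΩ × 0.0330/0.9670 = 2.83 kΩ.

R_th ≤ 2.83 kΩ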